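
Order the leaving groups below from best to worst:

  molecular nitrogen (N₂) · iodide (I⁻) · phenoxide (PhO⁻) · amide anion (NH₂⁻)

Rank by basicity of the departing species: weakest base leaves most easily.
molecular nitrogen (N₂): no meaningful conjugate acid; N₂ departs as an exceptionally stable neutral molecule
iodide (I⁻): pKₐ(HI) ≈ -10
phenoxide (PhO⁻): pKₐ(C₆H₅OH (phenol)) ≈ 10
amide anion (NH₂⁻): pKₐ(NH₃) ≈ 38

molecular nitrogen (N₂) > iodide (I⁻) > phenoxide (PhO⁻) > amide anion (NH₂⁻)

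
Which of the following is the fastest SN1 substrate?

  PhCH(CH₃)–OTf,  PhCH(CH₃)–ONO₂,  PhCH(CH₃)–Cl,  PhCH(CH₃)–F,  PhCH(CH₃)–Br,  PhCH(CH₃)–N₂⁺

With the same alkyl group throughout, only the leaving group differentiates the rates.
The more stable X⁻ (or X) is on its own — i.e. the weaker a base it is — the better a leaving group it makes.
PhCH(CH₃)–N₂⁺ loses N₂: no meaningful conjugate acid; N₂ departs as an exceptionally stable neutral molecule
PhCH(CH₃)–OTf loses OTf⁻: pKₐ(CF₃SO₃H (triflic acid)) ≈ -14
PhCH(CH₃)–Br loses Br⁻: pKₐ(HBr) ≈ -9
PhCH(CH₃)–Cl loses Cl⁻: pKₐ(HCl) ≈ -7
PhCH(CH₃)–ONO₂ loses NO₃⁻: pKₐ(HNO₃) ≈ -1.3
PhCH(CH₃)–F loses F⁻: pKₐ(HF) ≈ 3.2

PhCH(CH₃)–N₂⁺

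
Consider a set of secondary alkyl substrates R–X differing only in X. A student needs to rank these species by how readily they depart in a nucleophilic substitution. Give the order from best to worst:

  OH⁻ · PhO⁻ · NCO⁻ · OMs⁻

OMs⁻ > NCO⁻ > PhO⁻ > OH⁻

Leaving-group ability tracks the stability of the departed species; conjugate-acid pKₐ is the usual yardstick (lower pKₐ → better LG).
OMs⁻: pKₐ(CH₃SO₃H (MsOH)) ≈ -1.9
NCO⁻: pKₐ(HOCN) ≈ 3.5
PhO⁻: pKₐ(C₆H₅OH (phenol)) ≈ 10 — resonance into the ring helps, but still a poor LG
OH⁻: pKₐ(H₂O) ≈ 15.7 — strong base; essentially never leaves without prior activation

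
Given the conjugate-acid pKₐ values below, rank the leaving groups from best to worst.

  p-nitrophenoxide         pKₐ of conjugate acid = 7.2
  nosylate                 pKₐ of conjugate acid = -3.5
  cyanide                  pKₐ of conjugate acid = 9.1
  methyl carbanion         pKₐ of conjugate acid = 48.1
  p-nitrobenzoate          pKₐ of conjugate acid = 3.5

nosylate > p-nitrobenzoate > p-nitrophenoxide > cyanide > methyl carbanion

Lower conjugate-acid pKₐ ⇒ weaker base ⇒ better leaving group.
Sorting by the given values: nosylate (-3.5), p-nitrobenzoate (3.5), p-nitrophenoxide (7.2), cyanide (9.1), methyl carbanion (48.1).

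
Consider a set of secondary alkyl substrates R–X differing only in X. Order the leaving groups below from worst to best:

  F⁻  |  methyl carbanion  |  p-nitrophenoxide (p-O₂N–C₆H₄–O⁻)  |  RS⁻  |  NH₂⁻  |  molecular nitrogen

methyl carbanion < NH₂⁻ < RS⁻ < p-nitrophenoxide (p-O₂N–C₆H₄–O⁻) < F⁻ < molecular nitrogen

A good leaving group is a weak base: the lower the pKₐ of its conjugate acid, the more readily it departs.
molecular nitrogen: no meaningful conjugate acid; N₂ departs as an exceptionally stable neutral molecule
F⁻: pKₐ(HF) ≈ 3.2
p-nitrophenoxide (p-O₂N–C₆H₄–O⁻): pKₐ(p-nitrophenol) ≈ 7.2
RS⁻: pKₐ(RSH (a thiol)) ≈ 10.5
NH₂⁻: pKₐ(NH₃) ≈ 38
methyl carbanion: pKₐ(CH₄) ≈ 48
Reversing gives the worst-to-best order requested.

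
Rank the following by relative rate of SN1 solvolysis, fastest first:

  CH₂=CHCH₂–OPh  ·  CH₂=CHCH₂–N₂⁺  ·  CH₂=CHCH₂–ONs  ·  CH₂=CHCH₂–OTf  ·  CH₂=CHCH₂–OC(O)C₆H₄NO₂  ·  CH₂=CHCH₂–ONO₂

CH₂=CHCH₂–N₂⁺ > CH₂=CHCH₂–OTf > CH₂=CHCH₂–ONs > CH₂=CHCH₂–ONO₂ > CH₂=CHCH₂–OC(O)C₆H₄NO₂ > CH₂=CHCH₂–OPh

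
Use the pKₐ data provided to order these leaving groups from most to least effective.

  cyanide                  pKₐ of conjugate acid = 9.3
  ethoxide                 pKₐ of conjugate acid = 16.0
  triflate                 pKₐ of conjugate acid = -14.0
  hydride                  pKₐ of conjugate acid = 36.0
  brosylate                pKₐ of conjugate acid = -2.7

Lower conjugate-acid pKₐ ⇒ weaker base ⇒ better leaving group.
Sorting by the given values: triflate (-14.0), brosylate (-2.7), cyanide (9.3), ethoxide (16.0), hydride (36.0).

triflate > brosylate > cyanide > ethoxide > hydride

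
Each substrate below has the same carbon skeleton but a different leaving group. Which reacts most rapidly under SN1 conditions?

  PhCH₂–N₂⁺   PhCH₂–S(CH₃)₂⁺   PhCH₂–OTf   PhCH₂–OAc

Same R in every case — rank the leaving groups.
Leaving-group ability tracks the stability of the departed species; conjugate-acid pKₐ is the usual yardstick (lower pKₐ → better LG).
PhCH₂–N₂⁺ loses N₂: no meaningful conjugate acid; N₂ departs as an exceptionally stable neutral molecule
PhCH₂–OTf loses OTf⁻: pKₐ(CF₃SO₃H (triflic acid)) ≈ -14
PhCH₂–S(CH₃)₂⁺ loses SR'₂: pKₐ(R'₂SH⁺) ≈ -7
PhCH₂–OAc loses AcO⁻: pKₐ(CH₃COOH) ≈ 4.8

PhCH₂–N₂⁺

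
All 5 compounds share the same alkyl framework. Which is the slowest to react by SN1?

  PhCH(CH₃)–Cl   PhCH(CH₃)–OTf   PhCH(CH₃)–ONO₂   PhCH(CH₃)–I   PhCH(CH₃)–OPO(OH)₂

PhCH(CH₃)–OPO(OH)₂

The skeletons are identical, so relative rate is governed entirely by leaving-group ability.
The more stable X⁻ (or X) is on its own — i.e. the weaker a base it is — the better a leaving group it makes.
PhCH(CH₃)–OTf loses OTf⁻: pKₐ(CF₃SO₃H (triflic acid)) ≈ -14
PhCH(CH₃)–I loses I⁻: pKₐ(HI) ≈ -10
PhCH(CH₃)–Cl loses Cl⁻: pKₐ(HCl) ≈ -7
PhCH(CH₃)–ONO₂ loses NO₃⁻: pKₐ(HNO₃) ≈ -1.3
PhCH(CH₃)–OPO(OH)₂ loses H₂PO₄⁻: pKₐ(H₃PO₄) ≈ 2.1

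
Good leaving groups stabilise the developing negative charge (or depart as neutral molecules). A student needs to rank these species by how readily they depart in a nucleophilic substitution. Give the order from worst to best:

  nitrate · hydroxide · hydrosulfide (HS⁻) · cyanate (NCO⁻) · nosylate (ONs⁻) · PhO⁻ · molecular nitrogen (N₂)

hydroxide < PhO⁻ < hydrosulfide (HS⁻) < cyanate (NCO⁻) < nitrate < nosylate (ONs⁻) < molecular nitrogen (N₂)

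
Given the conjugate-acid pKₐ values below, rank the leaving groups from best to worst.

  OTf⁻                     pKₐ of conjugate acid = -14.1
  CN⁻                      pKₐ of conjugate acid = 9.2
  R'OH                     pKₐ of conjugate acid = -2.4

OTf⁻ > R'OH > CN⁻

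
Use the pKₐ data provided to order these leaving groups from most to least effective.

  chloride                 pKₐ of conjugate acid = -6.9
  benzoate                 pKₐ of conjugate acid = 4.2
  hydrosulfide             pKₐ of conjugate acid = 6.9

chloride > benzoate > hydrosulfide

Lower conjugate-acid pKₐ ⇒ weaker base ⇒ better leaving group.
Sorting by the given values: chloride (-6.9), benzoate (4.2), hydrosulfide (6.9).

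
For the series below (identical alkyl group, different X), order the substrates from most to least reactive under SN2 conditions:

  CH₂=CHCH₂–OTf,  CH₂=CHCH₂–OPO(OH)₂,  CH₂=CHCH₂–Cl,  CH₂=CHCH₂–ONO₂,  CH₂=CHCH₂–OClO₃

CH₂=CHCH₂–OTf > CH₂=CHCH₂–OClO₃ > CH₂=CHCH₂–Cl > CH₂=CHCH₂–ONO₂ > CH₂=CHCH₂–OPO(OH)₂

Same R in every case — rank the leaving groups.
Leaving-group ability tracks the stability of the departed species; conjugate-acid pKₐ is the usual yardstick (lower pKₐ → better LG).
CH₂=CHCH₂–OTf loses OTf⁻: pKₐ(CF₃SO₃H (triflic acid)) ≈ -14
CH₂=CHCH₂–OClO₃ loses ClO₄⁻: pKₐ(HClO₄) ≈ -10
CH₂=CHCH₂–Cl loses Cl⁻: pKₐ(HCl) ≈ -7
CH₂=CHCH₂–ONO₂ loses NO₃⁻: pKₐ(HNO₃) ≈ -1.3
CH₂=CHCH₂–OPO(OH)₂ loses H₂PO₄⁻: pKₐ(H₃PO₄) ≈ 2.1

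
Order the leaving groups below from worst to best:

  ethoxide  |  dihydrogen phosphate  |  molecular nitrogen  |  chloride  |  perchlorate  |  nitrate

ethoxide < dihydrogen phosphate < nitrate < chloride < perchlorate < molecular nitrogen

molecular nitrogen: no meaningful conjugate acid; N₂ departs as an exceptionally stable neutral molecule
perchlorate: pKₐ(HClO₄) ≈ -10 — extremely weak base; rarely used for safety reasons
chloride: pKₐ(HCl) ≈ -7
nitrate: pKₐ(HNO₃) ≈ -1.3
dihydrogen phosphate: pKₐ(H₃PO₄) ≈ 2.1
ethoxide: pKₐ(CH₃CH₂OH) ≈ 16 — strong base; alkoxides do not leave unassisted
Listed from poorest to best leaving group as asked.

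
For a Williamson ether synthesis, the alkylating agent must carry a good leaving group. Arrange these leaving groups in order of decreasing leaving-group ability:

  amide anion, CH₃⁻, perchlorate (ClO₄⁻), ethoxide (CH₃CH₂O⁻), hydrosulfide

Rank by basicity of the departing species: weakest base leaves most easily.
perchlorate (ClO₄⁻): pKₐ(HClO₄) ≈ -10
hydrosulfide: pKₐ(H₂S) ≈ 7
ethoxide (CH₃CH₂O⁻): pKₐ(CH₃CH₂OH) ≈ 16
amide anion: pKₐ(NH₃) ≈ 38
CH₃⁻: pKₐ(CH₄) ≈ 48

perchlorate (ClO₄⁻) > hydrosulfide > ethoxide (CH₃CH₂O⁻) > amide anion > CH₃⁻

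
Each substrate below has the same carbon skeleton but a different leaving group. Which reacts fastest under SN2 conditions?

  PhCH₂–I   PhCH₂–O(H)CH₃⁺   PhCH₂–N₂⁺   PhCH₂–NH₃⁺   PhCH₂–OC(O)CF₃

The skeletons are identical, so relative rate is governed entirely by leaving-group ability.
A good leaving group is a weak base: the lower the pKₐ of its conjugate acid, the more readily it departs.
PhCH₂–N₂⁺ loses N₂: no meaningful conjugate acid; N₂ departs as an exceptionally stable neutral molecule
PhCH₂–I loses I⁻: pKₐ(HI) ≈ -10
PhCH₂–O(H)CH₃⁺ loses R'OH: pKₐ(R'OH₂⁺) ≈ -2.4
PhCH₂–OC(O)CF₃ loses CF₃COO⁻: pKₐ(CF₃COOH) ≈ 0.2
PhCH₂–NH₃⁺ loses NH₃: pKₐ(NH₄⁺) ≈ 9.2

PhCH₂–N₂⁺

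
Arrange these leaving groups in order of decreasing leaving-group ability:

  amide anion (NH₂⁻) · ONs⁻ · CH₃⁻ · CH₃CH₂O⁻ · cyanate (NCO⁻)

ONs⁻: pKₐ(p-O₂NC₆H₄SO₃H) ≈ -3.5
cyanate (NCO⁻): pKₐ(HOCN) ≈ 3.5
CH₃CH₂O⁻: pKₐ(CH₃CH₂OH) ≈ 16
amide anion (NH₂⁻): pKₐ(NH₃) ≈ 38
CH₃⁻: pKₐ(CH₄) ≈ 48

ONs⁻ > cyanate (NCO⁻) > CH₃CH₂O⁻ > amide anion (NH₂⁻) > CH₃⁻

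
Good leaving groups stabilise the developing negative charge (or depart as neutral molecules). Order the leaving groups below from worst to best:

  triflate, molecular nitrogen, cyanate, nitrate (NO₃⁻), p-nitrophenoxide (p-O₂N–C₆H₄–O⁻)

Leaving-group ability tracks the stability of the departed species; conjugate-acid pKₐ is the usual yardstick (lower pKₐ → better LG).
molecular nitrogen: no meaningful conjugate acid; N₂ departs as an exceptionally stable neutral molecule
triflate: pKₐ(CF₃SO₃H (triflic acid)) ≈ -14 — charge spread over three oxygens and a CF₃ group; the premier leaving group in synthesis
nitrate (NO₃⁻): pKₐ(HNO₃) ≈ -1.3
cyanate: pKₐ(HOCN) ≈ 3.5 — resonance between N and O
p-nitrophenoxide (p-O₂N–C₆H₄–O⁻): pKₐ(p-nitrophenol) ≈ 7.2 — nitro group delocalises the charge; the classic chromogenic LG
Listed from poorest to best leaving group as asked.

p-nitrophenoxide (p-O₂N–C₆H₄–O⁻) < cyanate < nitrate (NO₃⁻) < triflate < molecular nitrogen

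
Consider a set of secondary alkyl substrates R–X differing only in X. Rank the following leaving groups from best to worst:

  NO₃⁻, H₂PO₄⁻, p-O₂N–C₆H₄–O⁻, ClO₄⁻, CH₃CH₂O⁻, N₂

Leaving-group ability tracks the stability of the departed species; conjugate-acid pKₐ is the usual yardstick (lower pKₐ → better LG).
N₂: no meaningful conjugate acid; N₂ departs as an exceptionally stable neutral molecule
ClO₄⁻: pKₐ(HClO₄) ≈ -10
NO₃⁻: pKₐ(HNO₃) ≈ -1.3
H₂PO₄⁻: pKₐ(H₃PO₄) ≈ 2.1
p-O₂N–C₆H₄–O⁻: pKₐ(p-nitrophenol) ≈ 7.2 — nitro group delocalises the charge; the classic chromogenic LG
CH₃CH₂O⁻: pKₐ(CH₃CH₂OH) ≈ 16 — strong base; alkoxides do not leave unassisted

N₂ > ClO₄⁻ > NO₃⁻ > H₂PO₄⁻ > p-O₂N–C₆H₄–O⁻ > CH₃CH₂O⁻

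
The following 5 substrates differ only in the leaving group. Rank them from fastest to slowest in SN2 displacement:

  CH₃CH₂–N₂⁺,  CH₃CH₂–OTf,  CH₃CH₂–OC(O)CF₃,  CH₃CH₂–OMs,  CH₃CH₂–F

With the same alkyl group throughout, only the leaving group differentiates the rates.
The more stable X⁻ (or X) is on its own — i.e. the weaker a base it is — the better a leaving group it makes.
CH₃CH₂–N₂⁺ loses N₂: no meaningful conjugate acid; N₂ departs as an exceptionally stable neutral molecule
CH₃CH₂–OTf loses OTf⁻: pKₐ(CF₃SO₃H (triflic acid)) ≈ -14
CH₃CH₂–OMs loses OMs⁻: pKₐ(CH₃SO₃H (MsOH)) ≈ -1.9
CH₃CH₂–OC(O)CF₃ loses CF₃COO⁻: pKₐ(CF₃COOH) ≈ 0.2
CH₃CH₂–F loses F⁻: pKₐ(HF) ≈ 3.2

CH₃CH₂–N₂⁺ > CH₃CH₂–OTf > CH₃CH₂–OMs > CH₃CH₂–OC(O)CF₃ > CH₃CH₂–F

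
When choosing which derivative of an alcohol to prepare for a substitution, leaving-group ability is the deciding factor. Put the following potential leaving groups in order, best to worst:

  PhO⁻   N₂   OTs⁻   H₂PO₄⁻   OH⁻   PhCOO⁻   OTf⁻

N₂ > OTf⁻ > OTs⁻ > H₂PO₄⁻ > PhCOO⁻ > PhO⁻ > OH⁻

A good leaving group is a weak base: the lower the pKₐ of its conjugate acid, the more readily it departs.
N₂: no meaningful conjugate acid; N₂ departs as an exceptionally stable neutral molecule
OTf⁻: pKₐ(CF₃SO₃H (triflic acid)) ≈ -14
OTs⁻: pKₐ(p-CH₃C₆H₄SO₃H (TsOH)) ≈ -2.8 — resonance-delocalised arenesulfonate
H₂PO₄⁻: pKₐ(H₃PO₄) ≈ 2.1
PhCOO⁻: pKₐ(C₆H₅COOH) ≈ 4.2 — aryl carboxylate
PhO⁻: pKₐ(C₆H₅OH (phenol)) ≈ 10 — resonance into the ring helps, but still a poor LG
OH⁻: pKₐ(H₂O) ≈ 15.7 — strong base; essentially never leaves without prior activation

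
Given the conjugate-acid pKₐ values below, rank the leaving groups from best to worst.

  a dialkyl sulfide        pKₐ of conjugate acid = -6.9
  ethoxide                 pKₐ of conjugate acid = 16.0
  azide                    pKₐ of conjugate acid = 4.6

Lower conjugate-acid pKₐ ⇒ weaker base ⇒ better leaving group.
Sorting by the given values: a dialkyl sulfide (-6.9), azide (4.6), ethoxide (16.0).

a dialkyl sulfide > azide > ethoxide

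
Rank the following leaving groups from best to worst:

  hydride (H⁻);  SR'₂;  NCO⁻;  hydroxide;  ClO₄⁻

Rank by basicity of the departing species: weakest base leaves most easily.
ClO₄⁻: pKₐ(HClO₄) ≈ -10
SR'₂: pKₐ(R'₂SH⁺) ≈ -7
NCO⁻: pKₐ(HOCN) ≈ 3.5
hydroxide: pKₐ(H₂O) ≈ 15.7
hydride (H⁻): pKₐ(H₂) ≈ 36

ClO₄⁻ > SR'₂ > NCO⁻ > hydroxide > hydride (H⁻)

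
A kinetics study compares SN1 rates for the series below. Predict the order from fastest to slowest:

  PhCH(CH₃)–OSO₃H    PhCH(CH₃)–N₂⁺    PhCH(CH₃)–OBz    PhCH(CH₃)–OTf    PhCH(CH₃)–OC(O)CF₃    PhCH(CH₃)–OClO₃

With the same alkyl group throughout, only the leaving group differentiates the rates.
Rank by basicity of the departing species: weakest base leaves most easily.
PhCH(CH₃)–N₂⁺ loses N₂: no meaningful conjugate acid; N₂ departs as an exceptionally stable neutral molecule
PhCH(CH₃)–OTf loses OTf⁻: pKₐ(CF₃SO₃H (triflic acid)) ≈ -14
PhCH(CH₃)–OClO₃ loses ClO₄⁻: pKₐ(HClO₄) ≈ -10
PhCH(CH₃)–OSO₃H loses HSO₄⁻: pKₐ(H₂SO₄) ≈ -3
PhCH(CH₃)–OC(O)CF₃ loses CF₃COO⁻: pKₐ(CF₃COOH) ≈ 0.2
PhCH(CH₃)–OBz loses PhCOO⁻: pKₐ(C₆H₅COOH) ≈ 4.2

PhCH(CH₃)–N₂⁺ > PhCH(CH₃)–OTf > PhCH(CH₃)–OClO₃ > PhCH(CH₃)–OSO₃H > PhCH(CH₃)–OC(O)CF₃ > PhCH(CH₃)–OBz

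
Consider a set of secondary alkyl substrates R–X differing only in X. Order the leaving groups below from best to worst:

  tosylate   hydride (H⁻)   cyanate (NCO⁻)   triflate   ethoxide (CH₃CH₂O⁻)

triflate: pKₐ(CF₃SO₃H (triflic acid)) ≈ -14
tosylate: pKₐ(p-CH₃C₆H₄SO₃H (TsOH)) ≈ -2.8
cyanate (NCO⁻): pKₐ(HOCN) ≈ 3.5
ethoxide (CH₃CH₂O⁻): pKₐ(CH₃CH₂OH) ≈ 16
hydride (H⁻): pKₐ(H₂) ≈ 36

triflate > tosylate > cyanate (NCO⁻) > ethoxide (CH₃CH₂O⁻) > hydride (H⁻)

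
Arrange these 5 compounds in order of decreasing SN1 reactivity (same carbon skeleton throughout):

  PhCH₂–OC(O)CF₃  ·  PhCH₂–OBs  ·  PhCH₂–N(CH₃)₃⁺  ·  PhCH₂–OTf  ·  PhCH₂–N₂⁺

PhCH₂–N₂⁺ > PhCH₂–OTf > PhCH₂–OBs > PhCH₂–OC(O)CF₃ > PhCH₂–N(CH₃)₃⁺

The skeletons are identical, so relative rate is governed entirely by leaving-group ability.
Rank by basicity of the departing species: weakest base leaves most easily.
PhCH₂–N₂⁺ loses N₂: no meaningful conjugate acid; N₂ departs as an exceptionally stable neutral molecule
PhCH₂–OTf loses OTf⁻: pKₐ(CF₃SO₃H (triflic acid)) ≈ -14
PhCH₂–OBs loses OBs⁻: pKₐ(p-BrC₆H₄SO₃H) ≈ -2.8
PhCH₂–OC(O)CF₃ loses CF₃COO⁻: pKₐ(CF₃COOH) ≈ 0.2
PhCH₂–N(CH₃)₃⁺ loses NR'₃: pKₐ(R'₃NH⁺) ≈ 10.7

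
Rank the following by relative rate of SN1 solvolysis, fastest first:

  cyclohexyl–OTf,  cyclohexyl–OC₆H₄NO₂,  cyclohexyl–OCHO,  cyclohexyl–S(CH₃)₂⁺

cyclohexyl–OTf > cyclohexyl–S(CH₃)₂⁺ > cyclohexyl–OCHO > cyclohexyl–OC₆H₄NO₂

Identical carbon frameworks mean the comparison reduces to leaving-group quality.
Rank by basicity of the departing species: weakest base leaves most easily.
cyclohexyl–OTf loses OTf⁻: pKₐ(CF₃SO₃H (triflic acid)) ≈ -14
cyclohexyl–S(CH₃)₂⁺ loses SR'₂: pKₐ(R'₂SH⁺) ≈ -7
cyclohexyl–OCHO loses HCOO⁻: pKₐ(HCOOH) ≈ 3.8
cyclohexyl–OC₆H₄NO₂ loses p-O₂N–C₆H₄–O⁻: pKₐ(p-nitrophenol) ≈ 7.2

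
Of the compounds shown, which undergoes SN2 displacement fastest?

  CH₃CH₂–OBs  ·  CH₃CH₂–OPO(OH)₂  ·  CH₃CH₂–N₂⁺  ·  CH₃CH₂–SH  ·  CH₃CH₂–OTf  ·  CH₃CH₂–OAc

CH₃CH₂–N₂⁺

With the same alkyl group throughout, only the leaving group differentiates the rates.
Rank by basicity of the departing species: weakest base leaves most easily.
CH₃CH₂–N₂⁺ loses N₂: no meaningful conjugate acid; N₂ departs as an exceptionally stable neutral molecule
CH₃CH₂–OTf loses OTf⁻: pKₐ(CF₃SO₃H (triflic acid)) ≈ -14
CH₃CH₂–OBs loses OBs⁻: pKₐ(p-BrC₆H₄SO₃H) ≈ -2.8
CH₃CH₂–OPO(OH)₂ loses H₂PO₄⁻: pKₐ(H₃PO₄) ≈ 2.1
CH₃CH₂–OAc loses AcO⁻: pKₐ(CH₃COOH) ≈ 4.8
CH₃CH₂–SH loses HS⁻: pKₐ(H₂S) ≈ 7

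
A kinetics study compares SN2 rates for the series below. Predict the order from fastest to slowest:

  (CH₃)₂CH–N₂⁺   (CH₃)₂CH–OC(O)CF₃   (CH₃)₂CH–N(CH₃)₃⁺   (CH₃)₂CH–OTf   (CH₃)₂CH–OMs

Same R in every case — rank the leaving groups.
A good leaving group is a weak base: the lower the pKₐ of its conjugate acid, the more readily it departs.
(CH₃)₂CH–N₂⁺ loses N₂: no meaningful conjugate acid; N₂ departs as an exceptionally stable neutral molecule
(CH₃)₂CH–OTf loses OTf⁻: pKₐ(CF₃SO₃H (triflic acid)) ≈ -14
(CH₃)₂CH–OMs loses OMs⁻: pKₐ(CH₃SO₃H (MsOH)) ≈ -1.9
(CH₃)₂CH–OC(O)CF₃ loses CF₃COO⁻: pKₐ(CF₃COOH) ≈ 0.2
(CH₃)₂CH–N(CH₃)₃⁺ loses NR'₃: pKₐ(R'₃NH⁺) ≈ 10.7

(CH₃)₂CH–N₂⁺ > (CH₃)₂CH–OTf > (CH₃)₂CH–OMs > (CH₃)₂CH–OC(O)CF₃ > (CH₃)₂CH–N(CH₃)₃⁺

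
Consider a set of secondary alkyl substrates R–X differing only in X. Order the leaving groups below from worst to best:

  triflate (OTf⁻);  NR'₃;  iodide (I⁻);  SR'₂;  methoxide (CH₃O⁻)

methoxide (CH₃O⁻) < NR'₃ < SR'₂ < iodide (I⁻) < triflate (OTf⁻)

Leaving-group ability tracks the stability of the departed species; conjugate-acid pKₐ is the usual yardstick (lower pKₐ → better LG).
triflate (OTf⁻): pKₐ(CF₃SO₃H (triflic acid)) ≈ -14 — charge spread over three oxygens and a CF₃ group; the premier leaving group in synthesis
iodide (I⁻): pKₐ(HI) ≈ -10 — large, highly polarisable; very weak base
SR'₂: pKₐ(R'₂SH⁺) ≈ -7 — neutral; leaves from a sulfonium salt (R–SR'₂⁺)
NR'₃: pKₐ(R'₃NH⁺) ≈ 10.7
methoxide (CH₃O⁻): pKₐ(CH₃OH) ≈ 15.5 — strong base; alkoxides do not leave unassisted
Reversing gives the worst-to-best order requested.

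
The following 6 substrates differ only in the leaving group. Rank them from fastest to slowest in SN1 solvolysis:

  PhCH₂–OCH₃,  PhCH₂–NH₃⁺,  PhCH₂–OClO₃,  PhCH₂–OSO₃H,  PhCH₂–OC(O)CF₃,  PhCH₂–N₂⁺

With the same alkyl group throughout, only the leaving group differentiates the rates.
The more stable X⁻ (or X) is on its own — i.e. the weaker a base it is — the better a leaving group it makes.
PhCH₂–N₂⁺ loses N₂: no meaningful conjugate acid; N₂ departs as an exceptionally stable neutral molecule
PhCH₂–OClO₃ loses ClO₄⁻: pKₐ(HClO₄) ≈ -10
PhCH₂–OSO₃H loses HSO₄⁻: pKₐ(H₂SO₄) ≈ -3
PhCH₂–OC(O)CF₃ loses CF₃COO⁻: pKₐ(CF₃COOH) ≈ 0.2
PhCH₂–NH₃⁺ loses NH₃: pKₐ(NH₄⁺) ≈ 9.2
PhCH₂–OCH₃ loses CH₃O⁻: pKₐ(CH₃OH) ≈ 15.5

PhCH₂–N₂⁺ > PhCH₂–OClO₃ > PhCH₂–OSO₃H > PhCH₂–OC(O)CF₃ > PhCH₂–NH₃⁺ > PhCH₂–OCH₃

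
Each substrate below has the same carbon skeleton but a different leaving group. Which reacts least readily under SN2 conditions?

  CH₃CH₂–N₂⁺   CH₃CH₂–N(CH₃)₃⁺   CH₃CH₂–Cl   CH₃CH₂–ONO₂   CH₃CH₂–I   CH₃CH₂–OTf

CH₃CH₂–N(CH₃)₃⁺

The skeletons are identical, so relative rate is governed entirely by leaving-group ability.
Rank by basicity of the departing species: weakest base leaves most easily.
CH₃CH₂–N₂⁺ loses N₂: no meaningful conjugate acid; N₂ departs as an exceptionally stable neutral molecule
CH₃CH₂–OTf loses OTf⁻: pKₐ(CF₃SO₃H (triflic acid)) ≈ -14
CH₃CH₂–I loses I⁻: pKₐ(HI) ≈ -10
CH₃CH₂–Cl loses Cl⁻: pKₐ(HCl) ≈ -7
CH₃CH₂–ONO₂ loses NO₃⁻: pKₐ(HNO₃) ≈ -1.3
CH₃CH₂–N(CH₃)₃⁺ loses NR'₃: pKₐ(R'₃NH⁺) ≈ 10.7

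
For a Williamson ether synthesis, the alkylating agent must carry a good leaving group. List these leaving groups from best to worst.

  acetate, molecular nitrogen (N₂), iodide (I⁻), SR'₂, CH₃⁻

molecular nitrogen (N₂) > iodide (I⁻) > SR'₂ > acetate > CH₃⁻

A good leaving group is a weak base: the lower the pKₐ of its conjugate acid, the more readily it departs.
molecular nitrogen (N₂): no meaningful conjugate acid; N₂ departs as an exceptionally stable neutral molecule
iodide (I⁻): pKₐ(HI) ≈ -10
SR'₂: pKₐ(R'₂SH⁺) ≈ -7
acetate: pKₐ(CH₃COOH) ≈ 4.8
CH₃⁻: pKₐ(CH₄) ≈ 48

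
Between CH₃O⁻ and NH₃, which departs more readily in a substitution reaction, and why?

NH₃

NH₃ is the better leaving group.
pKₐ(NH₄⁺) ≈ 9.2 versus pKₐ(CH₃OH) ≈ 15.5: NH₃ is the much weaker base.
Neutral but moderately basic; leaves from R–NH₃⁺.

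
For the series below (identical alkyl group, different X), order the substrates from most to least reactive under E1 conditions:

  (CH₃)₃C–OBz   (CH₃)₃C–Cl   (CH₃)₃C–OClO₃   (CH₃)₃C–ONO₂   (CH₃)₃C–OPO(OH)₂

Identical carbon frameworks mean the comparison reduces to leaving-group quality.
A good leaving group is a weak base: the lower the pKₐ of its conjugate acid, the more readily it departs.
(CH₃)₃C–OClO₃ loses ClO₄⁻: pKₐ(HClO₄) ≈ -10
(CH₃)₃C–Cl loses Cl⁻: pKₐ(HCl) ≈ -7
(CH₃)₃C–ONO₂ loses NO₃⁻: pKₐ(HNO₃) ≈ -1.3
(CH₃)₃C–OPO(OH)₂ loses H₂PO₄⁻: pKₐ(H₃PO₄) ≈ 2.1
(CH₃)₃C–OBz loses PhCOO⁻: pKₐ(C₆H₅COOH) ≈ 4.2

(CH₃)₃C–OClO₃ > (CH₃)₃C–Cl > (CH₃)₃C–ONO₂ > (CH₃)₃C–OPO(OH)₂ > (CH₃)₃C–OBz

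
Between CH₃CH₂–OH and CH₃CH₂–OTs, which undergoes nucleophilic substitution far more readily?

From CH₃CH₂–OH the departing group would be OH⁻ (pKₐ(H₂O) ≈ 15.7). Strong base; essentially never leaves without prior activation.
From CH₃CH₂–OTs the leaving group is OTs⁻ (pKₐ(p-CH₃C₆H₄SO₃H (TsOH)) ≈ -2.8). Resonance-delocalised arenesulfonate.
(In practice CH₃CH₂–OTs is made from CH₃CH₂–OH by treatment with TsCl / pyridine, converting the hydroxyl into a tosylate.)

CH₃CH₂–OTs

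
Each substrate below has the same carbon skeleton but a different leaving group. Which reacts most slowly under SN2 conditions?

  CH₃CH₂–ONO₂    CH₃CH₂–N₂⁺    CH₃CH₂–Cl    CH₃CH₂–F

With the same alkyl group throughout, only the leaving group differentiates the rates.
The more stable X⁻ (or X) is on its own — i.e. the weaker a base it is — the better a leaving group it makes.
CH₃CH₂–N₂⁺ loses N₂: no meaningful conjugate acid; N₂ departs as an exceptionally stable neutral molecule
CH₃CH₂–Cl loses Cl⁻: pKₐ(HCl) ≈ -7
CH₃CH₂–ONO₂ loses NO₃⁻: pKₐ(HNO₃) ≈ -1.3
CH₃CH₂–F loses F⁻: pKₐ(HF) ≈ 3.2

CH₃CH₂–F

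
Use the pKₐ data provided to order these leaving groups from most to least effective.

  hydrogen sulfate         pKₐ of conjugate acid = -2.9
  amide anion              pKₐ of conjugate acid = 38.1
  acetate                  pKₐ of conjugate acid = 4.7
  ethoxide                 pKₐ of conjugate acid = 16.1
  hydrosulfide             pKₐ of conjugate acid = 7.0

Lower conjugate-acid pKₐ ⇒ weaker base ⇒ better leaving group.
Sorting by the given values: hydrogen sulfate (-2.9), acetate (4.7), hydrosulfide (7.0), ethoxide (16.1), amide anion (38.1).

hydrogen sulfate > acetate > hydrosulfide > ethoxide > amide anion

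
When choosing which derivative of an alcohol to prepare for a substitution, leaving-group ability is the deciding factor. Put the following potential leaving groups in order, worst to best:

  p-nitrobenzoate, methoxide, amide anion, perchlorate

amide anion < methoxide < p-nitrobenzoate < perchlorate

Rank by basicity of the departing species: weakest base leaves most easily.
perchlorate: pKₐ(HClO₄) ≈ -10 — extremely weak base; rarely used for safety reasons
p-nitrobenzoate: pKₐ(p-nitrobenzoic acid) ≈ 3.4
methoxide: pKₐ(CH₃OH) ≈ 15.5 — strong base; alkoxides do not leave unassisted
amide anion: pKₐ(NH₃) ≈ 38 — extremely strong base; never a leaving group
Listed from poorest to best leaving group as asked.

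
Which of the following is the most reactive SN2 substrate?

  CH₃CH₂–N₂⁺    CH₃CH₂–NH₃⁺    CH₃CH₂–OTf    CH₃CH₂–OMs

With the same alkyl group throughout, only the leaving group differentiates the rates.
Rank by basicity of the departing species: weakest base leaves most easily.
CH₃CH₂–N₂⁺ loses N₂: no meaningful conjugate acid; N₂ departs as an exceptionally stable neutral molecule
CH₃CH₂–OTf loses OTf⁻: pKₐ(CF₃SO₃H (triflic acid)) ≈ -14
CH₃CH₂–OMs loses OMs⁻: pKₐ(CH₃SO₃H (MsOH)) ≈ -1.9
CH₃CH₂–NH₃⁺ loses NH₃: pKₐ(NH₄⁺) ≈ 9.2

CH₃CH₂–N₂⁺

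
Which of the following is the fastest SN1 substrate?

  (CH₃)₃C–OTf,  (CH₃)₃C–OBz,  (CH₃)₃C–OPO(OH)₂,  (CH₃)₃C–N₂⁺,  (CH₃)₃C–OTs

Same R in every case — rank the leaving groups.
The more stable X⁻ (or X) is on its own — i.e. the weaker a base it is — the better a leaving group it makes.
(CH₃)₃C–N₂⁺ loses N₂: no meaningful conjugate acid; N₂ departs as an exceptionally stable neutral molecule
(CH₃)₃C–OTf loses OTf⁻: pKₐ(CF₃SO₃H (triflic acid)) ≈ -14
(CH₃)₃C–OTs loses OTs⁻: pKₐ(p-CH₃C₆H₄SO₃H (TsOH)) ≈ -2.8
(CH₃)₃C–OPO(OH)₂ loses H₂PO₄⁻: pKₐ(H₃PO₄) ≈ 2.1
(CH₃)₃C–OBz loses PhCOO⁻: pKₐ(C₆H₅COOH) ≈ 4.2

(CH₃)₃C–N₂⁺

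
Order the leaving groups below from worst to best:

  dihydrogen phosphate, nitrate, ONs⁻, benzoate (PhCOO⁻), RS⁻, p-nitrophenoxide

Rank by basicity of the departing species: weakest base leaves most easily.
ONs⁻: pKₐ(p-O₂NC₆H₄SO₃H) ≈ -3.5
nitrate: pKₐ(HNO₃) ≈ -1.3
dihydrogen phosphate: pKₐ(H₃PO₄) ≈ 2.1
benzoate (PhCOO⁻): pKₐ(C₆H₅COOH) ≈ 4.2
p-nitrophenoxide: pKₐ(p-nitrophenol) ≈ 7.2
RS⁻: pKₐ(RSH (a thiol)) ≈ 10.5
Listed from poorest to best leaving group as asked.

RS⁻ < p-nitrophenoxide < benzoate (PhCOO⁻) < dihydrogen phosphate < nitrate < ONs⁻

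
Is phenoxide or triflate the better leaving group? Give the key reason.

triflate

triflate is the better leaving group.
pKₐ(CF₃SO₃H (triflic acid)) ≈ -14 versus pKₐ(C₆H₅OH (phenol)) ≈ 10: triflate is the much weaker base.
Charge spread over three oxygens and a CF₃ group; the premier leaving group in synthesis.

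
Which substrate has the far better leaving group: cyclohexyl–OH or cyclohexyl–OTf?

cyclohexyl–OTf

From cyclohexyl–OH the departing group would be OH⁻ (pKₐ(H₂O) ≈ 15.7). Strong base; essentially never leaves without prior activation.
From cyclohexyl–OTf the leaving group is OTf⁻ (pKₐ(CF₃SO₃H (triflic acid)) ≈ -14). Charge spread over three oxygens and a CF₃ group; the premier leaving group in synthesis.
(In practice cyclohexyl–OTf is made from cyclohexyl–OH by treatment with Tf₂O / 2,6-lutidine, converting the hydroxyl into a triflate.)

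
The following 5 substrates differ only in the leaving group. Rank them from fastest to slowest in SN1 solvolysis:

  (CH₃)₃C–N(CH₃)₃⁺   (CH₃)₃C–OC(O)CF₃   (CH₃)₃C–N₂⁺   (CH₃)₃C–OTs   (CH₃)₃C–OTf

(CH₃)₃C–N₂⁺ > (CH₃)₃C–OTf > (CH₃)₃C–OTs > (CH₃)₃C–OC(O)CF₃ > (CH₃)₃C–N(CH₃)₃⁺

Same R in every case — rank the leaving groups.
Leaving-group ability tracks the stability of the departed species; conjugate-acid pKₐ is the usual yardstick (lower pKₐ → better LG).
(CH₃)₃C–N₂⁺ loses N₂: no meaningful conjugate acid; N₂ departs as an exceptionally stable neutral molecule
(CH₃)₃C–OTf loses OTf⁻: pKₐ(CF₃SO₃H (triflic acid)) ≈ -14
(CH₃)₃C–OTs loses OTs⁻: pKₐ(p-CH₃C₆H₄SO₃H (TsOH)) ≈ -2.8
(CH₃)₃C–OC(O)CF₃ loses CF₃COO⁻: pKₐ(CF₃COOH) ≈ 0.2
(CH₃)₃C–N(CH₃)₃⁺ loses NR'₃: pKₐ(R'₃NH⁺) ≈ 10.7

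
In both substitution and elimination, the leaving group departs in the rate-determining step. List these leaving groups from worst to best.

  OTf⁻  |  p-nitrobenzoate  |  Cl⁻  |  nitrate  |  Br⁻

p-nitrobenzoate < nitrate < Cl⁻ < Br⁻ < OTf⁻

OTf⁻: pKₐ(CF₃SO₃H (triflic acid)) ≈ -14
Br⁻: pKₐ(HBr) ≈ -9
Cl⁻: pKₐ(HCl) ≈ -7
nitrate: pKₐ(HNO₃) ≈ -1.3
p-nitrobenzoate: pKₐ(p-nitrobenzoic acid) ≈ 3.4
Reversing gives the worst-to-best order requested.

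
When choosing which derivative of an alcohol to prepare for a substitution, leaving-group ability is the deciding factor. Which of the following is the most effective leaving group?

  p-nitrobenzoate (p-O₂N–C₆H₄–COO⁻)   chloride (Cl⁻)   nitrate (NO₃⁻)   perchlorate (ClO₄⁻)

Leaving-group ability tracks the stability of the departed species; conjugate-acid pKₐ is the usual yardstick (lower pKₐ → better LG).
perchlorate (ClO₄⁻): pKₐ(HClO₄) ≈ -10
chloride (Cl⁻): pKₐ(HCl) ≈ -7
nitrate (NO₃⁻): pKₐ(HNO₃) ≈ -1.3
p-nitrobenzoate (p-O₂N–C₆H₄–COO⁻): pKₐ(p-nitrobenzoic acid) ≈ 3.4

perchlorate (ClO₄⁻)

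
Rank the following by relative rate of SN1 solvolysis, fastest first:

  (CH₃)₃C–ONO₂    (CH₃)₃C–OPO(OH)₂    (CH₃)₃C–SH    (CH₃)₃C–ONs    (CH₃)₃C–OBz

(CH₃)₃C–ONs > (CH₃)₃C–ONO₂ > (CH₃)₃C–OPO(OH)₂ > (CH₃)₃C–OBz > (CH₃)₃C–SH

With the same alkyl group throughout, only the leaving group differentiates the rates.
Leaving-group ability tracks the stability of the departed species; conjugate-acid pKₐ is the usual yardstick (lower pKₐ → better LG).
(CH₃)₃C–ONs loses ONs⁻: pKₐ(p-O₂NC₆H₄SO₃H) ≈ -3.5
(CH₃)₃C–ONO₂ loses NO₃⁻: pKₐ(HNO₃) ≈ -1.3
(CH₃)₃C–OPO(OH)₂ loses H₂PO₄⁻: pKₐ(H₃PO₄) ≈ 2.1
(CH₃)₃C–OBz loses PhCOO⁻: pKₐ(C₆H₅COOH) ≈ 4.2
(CH₃)₃C–SH loses HS⁻: pKₐ(H₂S) ≈ 7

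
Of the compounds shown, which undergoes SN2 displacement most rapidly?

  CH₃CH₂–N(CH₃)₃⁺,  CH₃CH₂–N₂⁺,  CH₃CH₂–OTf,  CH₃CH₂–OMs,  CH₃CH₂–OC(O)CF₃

The skeletons are identical, so relative rate is governed entirely by leaving-group ability.
The more stable X⁻ (or X) is on its own — i.e. the weaker a base it is — the better a leaving group it makes.
CH₃CH₂–N₂⁺ loses N₂: no meaningful conjugate acid; N₂ departs as an exceptionally stable neutral molecule
CH₃CH₂–OTf loses OTf⁻: pKₐ(CF₃SO₃H (triflic acid)) ≈ -14
CH₃CH₂–OMs loses OMs⁻: pKₐ(CH₃SO₃H (MsOH)) ≈ -1.9
CH₃CH₂–OC(O)CF₃ loses CF₃COO⁻: pKₐ(CF₃COOH) ≈ 0.2
CH₃CH₂–N(CH₃)₃⁺ loses NR'₃: pKₐ(R'₃NH⁺) ≈ 10.7

CH₃CH₂–N₂⁺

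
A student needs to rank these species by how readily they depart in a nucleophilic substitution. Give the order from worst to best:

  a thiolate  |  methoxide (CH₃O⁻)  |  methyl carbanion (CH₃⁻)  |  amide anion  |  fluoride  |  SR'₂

methyl carbanion (CH₃⁻) < amide anion < methoxide (CH₃O⁻) < a thiolate < fluoride < SR'₂

A good leaving group is a weak base: the lower the pKₐ of its conjugate acid, the more readily it departs.
SR'₂: pKₐ(R'₂SH⁺) ≈ -7 — neutral; leaves from a sulfonium salt (R–SR'₂⁺)
fluoride: pKₐ(HF) ≈ 3.2
a thiolate: pKₐ(RSH (a thiol)) ≈ 10.5 — moderately basic; rarely leaves without activation
methoxide (CH₃O⁻): pKₐ(CH₃OH) ≈ 15.5
amide anion: pKₐ(NH₃) ≈ 38 — extremely strong base; never a leaving group
methyl carbanion (CH₃⁻): pKₐ(CH₄) ≈ 48
Reversing gives the worst-to-best order requested.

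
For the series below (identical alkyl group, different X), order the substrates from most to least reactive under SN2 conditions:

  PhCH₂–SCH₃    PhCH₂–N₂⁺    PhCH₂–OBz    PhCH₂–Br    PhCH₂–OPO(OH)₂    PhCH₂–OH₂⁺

With the same alkyl group throughout, only the leaving group differentiates the rates.
A good leaving group is a weak base: the lower the pKₐ of its conjugate acid, the more readily it departs.
PhCH₂–N₂⁺ loses N₂: no meaningful conjugate acid; N₂ departs as an exceptionally stable neutral molecule
PhCH₂–Br loses Br⁻: pKₐ(HBr) ≈ -9
PhCH₂–OH₂⁺ loses H₂O: pKₐ(H₃O⁺) ≈ -1.7
PhCH₂–OPO(OH)₂ loses H₂PO₄⁻: pKₐ(H₃PO₄) ≈ 2.1
PhCH₂–OBz loses PhCOO⁻: pKₐ(C₆H₅COOH) ≈ 4.2
PhCH₂–SCH₃ loses RS⁻: pKₐ(RSH (a thiol)) ≈ 10.5

PhCH₂–N₂⁺ > PhCH₂–Br > PhCH₂–OH₂⁺ > PhCH₂–OPO(OH)₂ > PhCH₂–OBz > PhCH₂–SCH₃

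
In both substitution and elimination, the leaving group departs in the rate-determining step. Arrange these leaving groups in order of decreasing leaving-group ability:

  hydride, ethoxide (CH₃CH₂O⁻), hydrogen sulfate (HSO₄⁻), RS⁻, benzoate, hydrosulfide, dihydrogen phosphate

Leaving-group ability tracks the stability of the departed species; conjugate-acid pKₐ is the usual yardstick (lower pKₐ → better LG).
hydrogen sulfate (HSO₄⁻): pKₐ(H₂SO₄) ≈ -3 — conjugate base of a strong mineral acid
dihydrogen phosphate: pKₐ(H₃PO₄) ≈ 2.1 — moderate base; biological leaving group after further activation
benzoate: pKₐ(C₆H₅COOH) ≈ 4.2 — aryl carboxylate
hydrosulfide: pKₐ(H₂S) ≈ 7 — larger and more polarisable than the oxygen analogue
RS⁻: pKₐ(RSH (a thiol)) ≈ 10.5 — moderately basic; rarely leaves without activation
ethoxide (CH₃CH₂O⁻): pKₐ(CH₃CH₂OH) ≈ 16
hydride: pKₐ(H₂) ≈ 36 — extremely strong base; leaves only in special hydride-transfer contexts

hydrogen sulfate (HSO₄⁻) > dihydrogen phosphate > benzoate > hydrosulfide > RS⁻ > ethoxide (CH₃CH₂O⁻) > hydride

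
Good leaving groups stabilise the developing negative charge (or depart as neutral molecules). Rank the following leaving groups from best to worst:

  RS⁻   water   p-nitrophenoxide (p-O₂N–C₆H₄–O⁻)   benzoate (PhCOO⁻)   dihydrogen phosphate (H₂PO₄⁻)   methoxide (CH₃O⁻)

Leaving-group ability tracks the stability of the departed species; conjugate-acid pKₐ is the usual yardstick (lower pKₐ → better LG).
water: pKₐ(H₃O⁺) ≈ -1.7 — neutral; leaves from a protonated alcohol (R–OH₂⁺)
dihydrogen phosphate (H₂PO₄⁻): pKₐ(H₃PO₄) ≈ 2.1
benzoate (PhCOO⁻): pKₐ(C₆H₅COOH) ≈ 4.2 — aryl carboxylate
p-nitrophenoxide (p-O₂N–C₆H₄–O⁻): pKₐ(p-nitrophenol) ≈ 7.2 — nitro group delocalises the charge; the classic chromogenic LG
RS⁻: pKₐ(RSH (a thiol)) ≈ 10.5 — moderately basic; rarely leaves without activation
methoxide (CH₃O⁻): pKₐ(CH₃OH) ≈ 15.5 — strong base; alkoxides do not leave unassisted

water > dihydrogen phosphate (H₂PO₄⁻) > benzoate (PhCOO⁻) > p-nitrophenoxide (p-O₂N–C₆H₄–O⁻) > RS⁻ > methoxide (CH₃O⁻)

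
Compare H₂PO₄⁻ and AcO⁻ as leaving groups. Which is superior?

H₂PO₄⁻ is the better leaving group.
pKₐ(H₃PO₄) ≈ 2.1 versus pKₐ(CH₃COOH) ≈ 4.8: H₂PO₄⁻ is the much weaker base.
Moderate base; biological leaving group after further activation.

H₂PO₄⁻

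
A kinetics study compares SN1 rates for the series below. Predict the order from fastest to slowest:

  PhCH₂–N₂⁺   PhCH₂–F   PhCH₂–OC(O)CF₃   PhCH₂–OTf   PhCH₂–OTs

PhCH₂–N₂⁺ > PhCH₂–OTf > PhCH₂–OTs > PhCH₂–OC(O)CF₃ > PhCH₂–F

The skeletons are identical, so relative rate is governed entirely by leaving-group ability.
Leaving-group ability tracks the stability of the departed species; conjugate-acid pKₐ is the usual yardstick (lower pKₐ → better LG).
PhCH₂–N₂⁺ loses N₂: no meaningful conjugate acid; N₂ departs as an exceptionally stable neutral molecule
PhCH₂–OTf loses OTf⁻: pKₐ(CF₃SO₃H (triflic acid)) ≈ -14
PhCH₂–OTs loses OTs⁻: pKₐ(p-CH₃C₆H₄SO₃H (TsOH)) ≈ -2.8
PhCH₂–OC(O)CF₃ loses CF₃COO⁻: pKₐ(CF₃COOH) ≈ 0.2
PhCH₂–F loses F⁻: pKₐ(HF) ≈ 3.2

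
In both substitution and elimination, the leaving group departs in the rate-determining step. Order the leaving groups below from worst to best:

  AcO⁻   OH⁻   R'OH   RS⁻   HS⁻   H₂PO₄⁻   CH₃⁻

A good leaving group is a weak base: the lower the pKₐ of its conjugate acid, the more readily it departs.
R'OH: pKₐ(R'OH₂⁺) ≈ -2.4
H₂PO₄⁻: pKₐ(H₃PO₄) ≈ 2.1
AcO⁻: pKₐ(CH₃COOH) ≈ 4.8
HS⁻: pKₐ(H₂S) ≈ 7
RS⁻: pKₐ(RSH (a thiol)) ≈ 10.5
OH⁻: pKₐ(H₂O) ≈ 15.7
CH₃⁻: pKₐ(CH₄) ≈ 48
Listed from poorest to best leaving group as asked.

CH₃⁻ < OH⁻ < RS⁻ < HS⁻ < AcO⁻ < H₂PO₄⁻ < R'OH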